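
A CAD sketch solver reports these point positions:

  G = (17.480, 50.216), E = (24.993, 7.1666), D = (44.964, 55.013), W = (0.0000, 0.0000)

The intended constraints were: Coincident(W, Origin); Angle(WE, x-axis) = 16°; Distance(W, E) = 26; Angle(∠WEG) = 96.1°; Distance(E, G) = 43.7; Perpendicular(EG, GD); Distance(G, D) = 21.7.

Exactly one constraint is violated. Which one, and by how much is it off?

Distance(G, D) = 21.7 — off by 6.20.

W = (0.00, 0.00) ✓; WE at 16.00° ✓; |WE| = 26.00 ✓; ∠WEG = 96.10° ✓; |EG| = 43.70 ✓; ∠(EG, GD) = 90.00° ✓; |GD| = 27.90 ✗.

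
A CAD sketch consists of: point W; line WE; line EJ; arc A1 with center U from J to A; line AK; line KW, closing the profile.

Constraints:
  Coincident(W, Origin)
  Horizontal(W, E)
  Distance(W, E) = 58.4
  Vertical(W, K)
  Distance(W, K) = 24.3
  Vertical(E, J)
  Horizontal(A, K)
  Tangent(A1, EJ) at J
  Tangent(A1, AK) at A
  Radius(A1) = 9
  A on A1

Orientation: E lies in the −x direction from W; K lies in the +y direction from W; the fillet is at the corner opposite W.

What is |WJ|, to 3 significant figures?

60.4

The virtual corner opposite W is at (-58.4, 24.3). Tangency of A1 to EJ means the radius UJ is perpendicular to EJ and tangency of A1 to AK means the radius UA is perpendicular to AK, with radius 9.0, so the center U sits 9.0 in from both sides at U = (-49.4, 15.3). That places the tangent points at J = (-58.4, 15.3) on EJ and A = (-49.4, 24.3) on AK. Then |WJ| = |J − W| = 60.4.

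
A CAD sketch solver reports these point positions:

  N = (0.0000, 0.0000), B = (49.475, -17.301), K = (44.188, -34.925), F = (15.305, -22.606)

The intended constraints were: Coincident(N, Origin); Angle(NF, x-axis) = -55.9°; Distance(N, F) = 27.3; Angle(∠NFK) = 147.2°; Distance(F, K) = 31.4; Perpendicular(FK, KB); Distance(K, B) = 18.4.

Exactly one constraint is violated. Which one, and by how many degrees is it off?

Perpendicular(FK, KB) — off by 6.40°.

N = (0.00, 0.00) ✓; NF at -55.90° ✓; |NF| = 27.30 ✓; ∠NFK = 147.2° ✓; |FK| = 31.40 ✓; ∠(FK, KB) = 96.40° ✗; |KB| = 18.40 ✓.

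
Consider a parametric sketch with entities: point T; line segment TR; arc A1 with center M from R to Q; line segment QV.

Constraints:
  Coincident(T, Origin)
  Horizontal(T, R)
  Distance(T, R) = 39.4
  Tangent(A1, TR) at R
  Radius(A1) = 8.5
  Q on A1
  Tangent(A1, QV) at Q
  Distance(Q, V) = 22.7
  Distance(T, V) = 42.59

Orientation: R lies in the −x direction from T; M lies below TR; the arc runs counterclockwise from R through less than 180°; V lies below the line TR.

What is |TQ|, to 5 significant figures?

47.709

Checks: |MQ| = 8.500 ✓; ∠(MQ, QV) = 90.00° ✓; |QV| = 22.70 ✓; |TV| = 42.59 ✓.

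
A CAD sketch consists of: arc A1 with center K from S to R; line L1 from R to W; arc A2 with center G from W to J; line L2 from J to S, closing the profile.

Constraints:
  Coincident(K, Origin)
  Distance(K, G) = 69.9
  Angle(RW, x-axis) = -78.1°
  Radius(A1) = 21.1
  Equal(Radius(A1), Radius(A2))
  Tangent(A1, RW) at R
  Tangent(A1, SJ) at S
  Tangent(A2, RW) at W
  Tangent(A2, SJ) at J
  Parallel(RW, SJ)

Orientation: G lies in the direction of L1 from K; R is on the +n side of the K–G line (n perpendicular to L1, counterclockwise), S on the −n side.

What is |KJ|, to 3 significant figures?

73.0

The slot axis is L1's direction at -78.1°, so u = (cos -78.1°, sin -78.1°) = (0.206, -0.979) and n = (−sin -78.1°, cos -78.1°) = (0.979, 0.206). K is at the origin and G lies 69.9 along u from K, so G = 69.9·u = (14.4, -68.4). Tangency of A1 to both parallel lines with radius 21.1 puts R and S at K ± 21.1·n: R = (20.6, 4.35), S = (-20.6, -4.35). Equal radii place W and J the same way about G: W = G + 21.1·n = (35.1, -64.0), J = G − 21.1·n = (-6.23, -72.7). Then |KJ| = |J − K| = 73.0.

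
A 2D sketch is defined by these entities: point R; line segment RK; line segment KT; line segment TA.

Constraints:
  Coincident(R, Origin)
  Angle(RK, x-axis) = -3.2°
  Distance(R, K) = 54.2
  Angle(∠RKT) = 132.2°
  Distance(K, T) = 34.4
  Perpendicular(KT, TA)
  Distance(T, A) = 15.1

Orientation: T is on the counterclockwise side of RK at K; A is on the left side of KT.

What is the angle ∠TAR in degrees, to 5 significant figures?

109.48°

R is at the origin; RK runs at -3.2° with length 54.2, so K = 54.2·(cos -3.2°, sin -3.2°) = (54.115, -3.0255). ∠RKT = 132.2°, so KT runs at -3.2° + (180° − 132.2°) = 44.600° from the x-axis; with |KT| = 34.4, T = K + 34.4·(cos 44.600°, sin 44.600°) = (78.609, 21.129). The perpendicularity gives TA at right angles to KT; with |TA| = 15.1 on the left of KT, A = T + 15.1·(-0.70215, 0.71203) = (68.007, 31.880). Then cos ∠TAR = AT·AR / (|AT||AR|), giving 109.48°.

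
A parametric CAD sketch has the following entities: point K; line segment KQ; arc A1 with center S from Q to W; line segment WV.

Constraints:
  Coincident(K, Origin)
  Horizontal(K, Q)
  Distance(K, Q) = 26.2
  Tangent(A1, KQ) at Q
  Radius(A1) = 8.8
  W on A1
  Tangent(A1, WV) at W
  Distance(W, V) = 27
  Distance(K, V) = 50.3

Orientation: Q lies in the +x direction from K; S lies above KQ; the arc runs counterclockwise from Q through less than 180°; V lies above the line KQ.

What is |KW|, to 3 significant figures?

36.0

Checks: |SW| = 8.800 ✓; ∠(SW, WV) = 90.00° ✓; |WV| = 27.00 ✓; |KV| = 50.30 ✓.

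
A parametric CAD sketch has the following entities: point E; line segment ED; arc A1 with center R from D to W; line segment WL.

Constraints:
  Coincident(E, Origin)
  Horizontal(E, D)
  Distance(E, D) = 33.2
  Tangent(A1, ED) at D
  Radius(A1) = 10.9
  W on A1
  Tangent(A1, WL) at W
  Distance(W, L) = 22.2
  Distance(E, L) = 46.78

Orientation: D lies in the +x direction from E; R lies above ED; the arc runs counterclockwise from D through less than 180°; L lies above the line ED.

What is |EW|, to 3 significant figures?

45.6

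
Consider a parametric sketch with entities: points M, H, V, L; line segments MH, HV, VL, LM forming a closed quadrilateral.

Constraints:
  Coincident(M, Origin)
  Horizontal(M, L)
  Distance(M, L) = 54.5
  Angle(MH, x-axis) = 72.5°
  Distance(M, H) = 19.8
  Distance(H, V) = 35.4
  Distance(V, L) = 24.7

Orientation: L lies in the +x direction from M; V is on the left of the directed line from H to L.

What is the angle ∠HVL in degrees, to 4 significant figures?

119.1°

M is at the origin; ML is horizontal with |ML| = 54.5 and L in +x, so L = (54.5, 0). MH runs at 72.5° with |MH| = 19.8, so H = (5.954, 18.88). V is determined by |HV| = 35.4 and |VL| = 24.7 together: it lies at the intersection of circle(H, 35.4) and circle(L, 24.7). With |HL| = 52.09, the foot of the radical line on HL is 32.22 from H and the perpendicular offset is √(35.4² − 32.22²) = 14.67. Taking the left-of-HL solution: V = (41.30, 20.88).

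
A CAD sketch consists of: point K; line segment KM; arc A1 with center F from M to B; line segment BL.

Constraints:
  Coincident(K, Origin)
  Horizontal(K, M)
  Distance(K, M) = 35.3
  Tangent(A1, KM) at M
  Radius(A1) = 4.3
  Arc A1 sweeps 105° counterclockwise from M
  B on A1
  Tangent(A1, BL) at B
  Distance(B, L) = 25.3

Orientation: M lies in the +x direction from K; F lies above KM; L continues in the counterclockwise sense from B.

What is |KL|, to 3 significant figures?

44.4

K is at the origin; KM is horizontal with |KM| = 35.3 and M on the +x side, so M = (35.3, 0.00). A1 meets KM tangentially, so FM is at right angles to KM, so F = M + (0, 4.3) = (35.3, 4.30). On A1, M sits at bearing -90° from F; a 105° counterclockwise sweep puts B at bearing 15°, so B = F + 4.3·(cos 15°, sin 15°) = (39.5, 5.41). A1 meets BL tangentially, so FB is at right angles to BL, so BL runs along (−sin 15°, cos 15°); with |BL| = 25.3, L = (32.9, 29.9). Then |KL| = |L − K| = 44.4.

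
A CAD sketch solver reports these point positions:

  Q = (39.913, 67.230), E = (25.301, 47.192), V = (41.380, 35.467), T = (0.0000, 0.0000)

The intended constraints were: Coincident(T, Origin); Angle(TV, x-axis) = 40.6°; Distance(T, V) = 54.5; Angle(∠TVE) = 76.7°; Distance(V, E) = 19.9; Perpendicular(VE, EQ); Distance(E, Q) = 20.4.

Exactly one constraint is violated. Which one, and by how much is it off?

Distance(E, Q) = 20.4 — off by 4.40.

T = (0.00, 0.00) ✓; TV at 40.60° ✓; |TV| = 54.50 ✓; ∠TVE = 76.70° ✓; |VE| = 19.90 ✓; ∠(VE, EQ) = 90.00° ✓; |EQ| = 24.80 ✗.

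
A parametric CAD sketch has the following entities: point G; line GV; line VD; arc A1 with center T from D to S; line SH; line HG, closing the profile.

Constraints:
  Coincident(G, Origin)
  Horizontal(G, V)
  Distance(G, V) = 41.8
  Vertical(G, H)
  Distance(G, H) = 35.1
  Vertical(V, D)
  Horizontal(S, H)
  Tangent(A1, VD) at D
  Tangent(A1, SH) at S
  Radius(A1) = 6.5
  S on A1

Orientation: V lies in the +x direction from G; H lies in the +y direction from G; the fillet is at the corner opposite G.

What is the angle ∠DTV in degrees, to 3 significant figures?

77.2°

The virtual corner opposite G is at (41.8, 35.1). The tangent condition forces TD to be normal to VD and the tangent condition forces TS to be normal to SH, with radius 6.5, so the center T sits 6.5 in from both sides at T = (35.3, 28.6). That places the tangent points at D = (41.8, 28.6) on VD and S = (35.3, 35.1) on SH. Then cos ∠DTV = TD·TV / (|TD||TV|), giving 77.2°.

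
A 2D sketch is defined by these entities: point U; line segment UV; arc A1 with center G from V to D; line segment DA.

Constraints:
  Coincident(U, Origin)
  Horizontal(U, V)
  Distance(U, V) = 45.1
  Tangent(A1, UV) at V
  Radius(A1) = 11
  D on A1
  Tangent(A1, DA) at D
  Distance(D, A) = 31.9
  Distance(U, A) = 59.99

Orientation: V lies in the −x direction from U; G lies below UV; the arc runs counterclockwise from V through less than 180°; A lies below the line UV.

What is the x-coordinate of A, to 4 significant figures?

-40.34

Checks: |UV| = 45.10 ✓; ∠(GV, VU) = 90.00° ✓; |GV| = 11.00 ✓; |GD| = 11.00 ✓; ∠(GD, DA) = 90.00° ✓; |DA| = 31.90 ✓; |UA| = 59.99 ✓.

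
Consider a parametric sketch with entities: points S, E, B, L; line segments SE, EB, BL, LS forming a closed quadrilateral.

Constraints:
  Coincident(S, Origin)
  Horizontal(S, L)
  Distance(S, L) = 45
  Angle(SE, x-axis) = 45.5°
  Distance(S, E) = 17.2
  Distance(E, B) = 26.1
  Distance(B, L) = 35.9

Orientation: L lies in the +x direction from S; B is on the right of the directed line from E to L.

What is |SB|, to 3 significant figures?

18.2

Checks: |EB| = 26.10 ✓; |BL| = 35.90 ✓.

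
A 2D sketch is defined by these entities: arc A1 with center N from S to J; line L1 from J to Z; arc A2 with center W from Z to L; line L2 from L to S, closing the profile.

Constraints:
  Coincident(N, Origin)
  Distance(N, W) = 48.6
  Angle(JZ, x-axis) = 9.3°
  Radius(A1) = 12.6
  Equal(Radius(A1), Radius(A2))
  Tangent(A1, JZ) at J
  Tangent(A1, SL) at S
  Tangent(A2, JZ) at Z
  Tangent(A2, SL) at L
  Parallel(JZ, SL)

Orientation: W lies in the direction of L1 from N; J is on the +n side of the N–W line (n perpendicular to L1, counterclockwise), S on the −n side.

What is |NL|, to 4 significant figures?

50.21

Tangency of A1 to both parallel lines with radius 12.6 puts J and S at N ± 12.6·n: J = (-2.036, 12.43), S = (2.036, -12.43). Equal radii place Z and L the same way about W: Z = W + 12.6·n = (45.92, 20.29), L = W − 12.6·n = (50.00, -4.580). Then |NL| = |L − N| = 50.21.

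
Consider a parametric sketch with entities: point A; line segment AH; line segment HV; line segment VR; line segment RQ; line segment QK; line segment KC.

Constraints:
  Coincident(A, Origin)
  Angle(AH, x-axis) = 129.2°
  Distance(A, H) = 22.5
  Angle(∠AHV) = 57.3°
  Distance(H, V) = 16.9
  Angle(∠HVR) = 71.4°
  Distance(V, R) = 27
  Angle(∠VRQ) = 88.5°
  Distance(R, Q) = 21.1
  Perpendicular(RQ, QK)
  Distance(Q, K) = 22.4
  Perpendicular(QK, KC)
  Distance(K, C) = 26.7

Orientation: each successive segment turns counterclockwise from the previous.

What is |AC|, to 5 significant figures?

15.419

RQ is perpendicular to QK, so QK runs at -178.00°; with |QK| = 22.4, K = (-15.595, 21.914). QK is perpendicular to KC, so KC runs at -88.000°; with |KC| = 26.7, C = (-14.663, -4.7702). Then |AC| = |C − A| = 15.419.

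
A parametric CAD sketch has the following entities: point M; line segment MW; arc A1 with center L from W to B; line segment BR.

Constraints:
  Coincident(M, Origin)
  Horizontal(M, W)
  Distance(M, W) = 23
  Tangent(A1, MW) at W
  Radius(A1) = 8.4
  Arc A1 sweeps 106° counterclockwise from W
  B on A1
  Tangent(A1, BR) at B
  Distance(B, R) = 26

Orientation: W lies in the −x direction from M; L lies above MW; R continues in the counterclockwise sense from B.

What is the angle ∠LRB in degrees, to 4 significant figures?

17.90°

M is at the origin; M and W share the same y with |MW| = 23.0 and W on the −x side, so W = (-23.00, 0.000). Since A1 is tangent to MW there, LW ⟂ MW, so L = W + (0, 8.4) = (-23.00, 8.400). On A1, W sits at bearing -90° from L; a 106° counterclockwise sweep puts B at bearing 16°, so B = L + 8.4·(cos 16°, sin 16°) = (-14.93, 10.72). A1 meets BR tangentially, so LB is at right angles to BR, so BR runs along (−sin 16°, cos 16°); with |BR| = 26.0, R = (-22.09, 35.71). Then cos ∠LRB = RL·RB / (|RL||RB|), giving 17.90°.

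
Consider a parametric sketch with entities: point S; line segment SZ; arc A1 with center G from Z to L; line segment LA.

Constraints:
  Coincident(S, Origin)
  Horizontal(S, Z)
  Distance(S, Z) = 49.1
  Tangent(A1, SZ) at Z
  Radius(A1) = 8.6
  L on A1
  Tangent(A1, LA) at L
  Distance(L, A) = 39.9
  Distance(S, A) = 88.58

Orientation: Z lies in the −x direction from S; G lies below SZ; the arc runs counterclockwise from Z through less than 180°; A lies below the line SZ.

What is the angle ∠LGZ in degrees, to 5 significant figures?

46.839°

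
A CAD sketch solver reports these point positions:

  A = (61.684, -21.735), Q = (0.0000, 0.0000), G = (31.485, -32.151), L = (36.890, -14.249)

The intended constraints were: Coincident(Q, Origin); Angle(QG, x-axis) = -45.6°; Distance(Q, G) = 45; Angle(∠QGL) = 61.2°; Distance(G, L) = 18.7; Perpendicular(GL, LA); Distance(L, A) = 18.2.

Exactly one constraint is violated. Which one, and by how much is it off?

Distance(L, A) = 18.2 — off by 7.70.

Q = (0.00, 0.00) ✓; QG at -45.60° ✓; |QG| = 45.00 ✓; ∠QGL = 61.20° ✓; |GL| = 18.70 ✓; ∠(GL, LA) = 90.00° ✓; |LA| = 25.90 ✗.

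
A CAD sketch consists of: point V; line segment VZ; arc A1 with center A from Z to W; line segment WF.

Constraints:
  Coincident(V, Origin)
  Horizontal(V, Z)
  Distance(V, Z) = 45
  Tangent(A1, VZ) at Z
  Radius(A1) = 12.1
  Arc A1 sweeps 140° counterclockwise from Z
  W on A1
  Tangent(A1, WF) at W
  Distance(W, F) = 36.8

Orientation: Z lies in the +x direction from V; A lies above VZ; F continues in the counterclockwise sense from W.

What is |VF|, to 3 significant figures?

51.3

V is at the origin; V and Z share the same y with |VZ| = 45.0 and Z on the +x side, so Z = (45.0, 0.00). Since A1 is tangent to VZ there, AZ ⟂ VZ, so A = Z + (0, 12.1) = (45.0, 12.1). On A1, Z sits at bearing -90° from A; a 140° counterclockwise sweep puts W at bearing 50°, so W = A + 12.1·(cos 50°, sin 50°) = (52.8, 21.4). Tangency of A1 to WF means the radius AW is perpendicular to WF, so WF runs along (−sin 50°, cos 50°); with |WF| = 36.8, F = (24.6, 45.0). Then |VF| = |F − V| = 51.3.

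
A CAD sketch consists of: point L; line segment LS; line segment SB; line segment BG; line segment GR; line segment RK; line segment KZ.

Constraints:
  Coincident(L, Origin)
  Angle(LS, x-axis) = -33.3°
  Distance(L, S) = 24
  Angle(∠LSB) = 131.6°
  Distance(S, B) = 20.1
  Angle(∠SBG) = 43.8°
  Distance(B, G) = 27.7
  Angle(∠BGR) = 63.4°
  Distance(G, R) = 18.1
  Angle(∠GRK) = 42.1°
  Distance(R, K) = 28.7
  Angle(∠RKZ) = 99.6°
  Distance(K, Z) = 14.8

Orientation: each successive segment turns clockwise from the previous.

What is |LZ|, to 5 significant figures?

32.496

L is at the origin; LS runs at -33.3° with length 24.0, so S = (20.059, -13.177). ∠LSB = 131.6° gives SB at -81.700° from the x-axis; with |SB| = 20.1, B = (22.961, -33.066). ∠SBG = 43.8° gives BG at 142.10° from the x-axis; with |BG| = 27.7, G = (1.1033, -16.050). ∠BGR = 63.4° gives GR at 25.500° from the x-axis; with |GR| = 18.1, R = (17.440, -8.2581). ∠GRK = 42.1° gives RK at -112.40° from the x-axis; with |RK| = 28.7, K = (6.5034, -34.793). ∠RKZ = 99.6° gives KZ at 167.20° from the x-axis; with |KZ| = 14.8, Z = (-7.9288, -31.514). Then |LZ| = |Z − L| = 32.496.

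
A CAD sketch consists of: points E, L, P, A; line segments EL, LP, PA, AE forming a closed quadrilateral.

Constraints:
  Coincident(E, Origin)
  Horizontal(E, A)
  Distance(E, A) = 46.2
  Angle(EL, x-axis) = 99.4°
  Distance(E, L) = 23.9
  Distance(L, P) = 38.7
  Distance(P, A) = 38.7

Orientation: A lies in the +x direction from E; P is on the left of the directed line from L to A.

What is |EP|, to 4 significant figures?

48.80

Checks: |LP| = 38.70 ✓; |PA| = 38.70 ✓.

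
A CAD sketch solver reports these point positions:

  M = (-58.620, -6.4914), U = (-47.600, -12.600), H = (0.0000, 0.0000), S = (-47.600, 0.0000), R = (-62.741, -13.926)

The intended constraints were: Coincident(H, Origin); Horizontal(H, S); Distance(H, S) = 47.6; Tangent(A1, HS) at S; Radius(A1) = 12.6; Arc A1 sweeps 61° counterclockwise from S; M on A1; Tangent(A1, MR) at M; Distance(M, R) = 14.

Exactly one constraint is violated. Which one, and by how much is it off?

Distance(M, R) = 14 — off by 5.50.

H = (0.00, 0.00) ✓; H.y = 0.00, S.y = 0.00 ✓; |HS| = 47.60 ✓; ∠(US, SH) = 90.00° ✓; |US| = 12.60 ✓; bearing(U→M) − bearing(U→S) = 61.00° ✓; |UM| = 12.60 ✓; ∠(UM, MR) = 90.00° ✓; |MR| = 8.500 ✗.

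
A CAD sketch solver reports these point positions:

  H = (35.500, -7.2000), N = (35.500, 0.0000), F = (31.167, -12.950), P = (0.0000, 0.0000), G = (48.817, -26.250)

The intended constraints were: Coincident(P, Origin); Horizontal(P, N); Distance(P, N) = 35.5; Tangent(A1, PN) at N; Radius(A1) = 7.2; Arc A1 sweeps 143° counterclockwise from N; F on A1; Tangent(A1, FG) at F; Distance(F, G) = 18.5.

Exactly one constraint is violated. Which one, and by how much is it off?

Distance(F, G) = 18.5 — off by 3.60.

P = (0.00, 0.00) ✓; P.y = 0.00, N.y = 0.00 ✓; |PN| = 35.50 ✓; ∠(HN, NP) = 90.00° ✓; |HN| = 7.200 ✓; bearing(H→F) − bearing(H→N) = 143.0° ✓; |HF| = 7.200 ✓; ∠(HF, FG) = 90.00° ✓; |FG| = 22.10 ✗.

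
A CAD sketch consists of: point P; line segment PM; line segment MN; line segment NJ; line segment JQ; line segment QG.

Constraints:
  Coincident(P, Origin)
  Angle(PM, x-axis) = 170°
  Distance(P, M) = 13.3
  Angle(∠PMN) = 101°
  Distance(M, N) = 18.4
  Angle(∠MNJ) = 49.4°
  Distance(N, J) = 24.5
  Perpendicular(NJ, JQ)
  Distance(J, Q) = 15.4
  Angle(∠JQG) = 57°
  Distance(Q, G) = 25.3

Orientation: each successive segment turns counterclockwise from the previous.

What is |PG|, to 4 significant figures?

21.07

P is at the origin; PM runs at 170.0° with length 13.3, so M = (-13.10, 2.310). ∠PMN = 101.0° gives MN at -111.0° from the x-axis; with |MN| = 18.4, N = (-19.69, -14.87). ∠MNJ = 49.4° gives NJ at 19.60° from the x-axis; with |NJ| = 24.5, J = (3.388, -6.650). NJ is perpendicular to JQ, so JQ runs at 109.6°; with |JQ| = 15.4, Q = (-1.777, 7.858). ∠JQG = 57.0° gives QG at -127.4° from the x-axis; with |QG| = 25.3, G = (-17.14, -12.24). Then |PG| = |G − P| = 21.07.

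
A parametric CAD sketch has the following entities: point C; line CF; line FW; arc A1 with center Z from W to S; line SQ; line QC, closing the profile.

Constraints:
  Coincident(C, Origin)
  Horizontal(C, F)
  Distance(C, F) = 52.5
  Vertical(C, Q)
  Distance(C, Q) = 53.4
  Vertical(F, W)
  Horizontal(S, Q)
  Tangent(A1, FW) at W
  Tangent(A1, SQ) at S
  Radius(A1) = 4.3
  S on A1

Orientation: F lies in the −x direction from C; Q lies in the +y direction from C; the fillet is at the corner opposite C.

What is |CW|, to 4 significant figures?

71.88

C is at the origin; C and F share the same y with |CF| = 52.5 and F on the −x side, so F = (-52.50, 0.000). C and Q share the same x with |CQ| = 53.4 and Q on the +y side, so Q = (0.000, 53.40). The virtual corner opposite C is at (-52.50, 53.40). Since A1 is tangent to FW there, ZW ⟂ FW and A1 meets SQ tangentially, so ZS is at right angles to SQ, with radius 4.3, so the center Z sits 4.3 in from both sides at Z = (-48.20, 49.10). That places the tangent points at W = (-52.50, 49.10) on FW and S = (-48.20, 53.40) on SQ. Then |CW| = |W − C| = 71.88.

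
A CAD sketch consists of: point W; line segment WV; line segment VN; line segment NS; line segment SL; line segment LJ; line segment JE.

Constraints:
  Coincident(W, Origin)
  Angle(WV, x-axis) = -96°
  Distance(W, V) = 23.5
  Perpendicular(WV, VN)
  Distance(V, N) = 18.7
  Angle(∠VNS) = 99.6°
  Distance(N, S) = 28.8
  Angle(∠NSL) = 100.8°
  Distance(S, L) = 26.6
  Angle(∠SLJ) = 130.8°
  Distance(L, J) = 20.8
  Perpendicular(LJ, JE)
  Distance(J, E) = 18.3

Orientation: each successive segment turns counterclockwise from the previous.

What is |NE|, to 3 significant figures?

31.7

W is at the origin; WV runs at -96.0° with length 23.5, so V = (-2.46, -23.4). The perpendicularity gives VN at right angles to WV, so VN runs at -6.00°; with |VN| = 18.7, N = (16.1, -25.3). ∠VNS = 99.6° gives NS at 74.4° from the x-axis; with |NS| = 28.8, S = (23.9, 2.41). ∠NSL = 100.8° gives SL at 154° from the x-axis; with |SL| = 26.6, L = (0.0601, 14.2). ∠SLJ = 130.8° gives LJ at -157° from the x-axis; with |LJ| = 20.8, J = (-19.1, 6.18). LJ is perpendicular to JE, so JE runs at -67.2°; with |JE| = 18.3, E = (-12.0, -10.7). Then |NE| = |E − N| = 31.7.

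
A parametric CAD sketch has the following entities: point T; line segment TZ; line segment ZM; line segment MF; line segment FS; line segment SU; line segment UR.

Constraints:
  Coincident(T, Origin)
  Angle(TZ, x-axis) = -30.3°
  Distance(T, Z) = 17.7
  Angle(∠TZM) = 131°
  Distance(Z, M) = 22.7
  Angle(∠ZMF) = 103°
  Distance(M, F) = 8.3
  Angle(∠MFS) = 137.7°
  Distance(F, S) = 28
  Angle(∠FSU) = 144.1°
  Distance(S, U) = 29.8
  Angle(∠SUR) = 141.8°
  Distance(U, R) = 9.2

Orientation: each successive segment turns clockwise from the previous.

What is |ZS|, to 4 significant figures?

34.27

∠ZMF = 103.0° gives MF at -156.3° from the x-axis; with |MF| = 8.3, F = (11.90, -34.57). ∠MFS = 137.7° gives FS at 161.4° from the x-axis; with |FS| = 28.0, S = (-14.64, -25.64). Then |ZS| = |S − Z| = 34.27.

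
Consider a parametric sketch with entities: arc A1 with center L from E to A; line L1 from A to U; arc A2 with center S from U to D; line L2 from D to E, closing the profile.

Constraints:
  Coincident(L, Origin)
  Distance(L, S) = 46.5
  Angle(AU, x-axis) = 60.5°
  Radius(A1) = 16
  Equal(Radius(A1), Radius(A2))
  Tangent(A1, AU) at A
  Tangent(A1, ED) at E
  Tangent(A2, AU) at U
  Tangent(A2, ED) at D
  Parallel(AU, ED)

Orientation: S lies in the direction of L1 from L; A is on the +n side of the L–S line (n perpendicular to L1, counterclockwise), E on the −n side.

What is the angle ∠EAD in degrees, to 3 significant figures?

55.5°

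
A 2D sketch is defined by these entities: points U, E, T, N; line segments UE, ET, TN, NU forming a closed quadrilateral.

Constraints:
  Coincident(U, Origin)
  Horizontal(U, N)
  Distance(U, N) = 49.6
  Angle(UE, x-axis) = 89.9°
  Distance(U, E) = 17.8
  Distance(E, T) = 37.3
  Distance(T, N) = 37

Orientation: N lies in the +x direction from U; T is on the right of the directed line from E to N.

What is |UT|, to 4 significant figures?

22.62

U is at the origin; UN is horizontal with |UN| = 49.6 and N in +x, so N = (49.6, 0). UE runs at 89.9° with |UE| = 17.8, so E = (0.03107, 17.80). T is determined by |ET| = 37.3 and |TN| = 37.0 together: it lies at the intersection of circle(E, 37.3) and circle(N, 37.0). With |EN| = 52.67, the foot of the radical line on EN is 26.55 from E and the perpendicular offset is √(37.3² − 26.55²) = 26.20. Taking the right-of-EN solution: T = (16.16, -15.83).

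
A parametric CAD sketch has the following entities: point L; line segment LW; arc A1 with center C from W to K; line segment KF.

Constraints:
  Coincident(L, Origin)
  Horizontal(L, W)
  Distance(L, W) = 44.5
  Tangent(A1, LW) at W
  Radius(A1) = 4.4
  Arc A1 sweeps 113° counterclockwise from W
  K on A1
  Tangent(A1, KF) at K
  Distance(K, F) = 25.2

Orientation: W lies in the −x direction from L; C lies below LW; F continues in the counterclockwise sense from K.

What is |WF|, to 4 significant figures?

29.88

On A1, W sits at bearing 90° from C; a 113° counterclockwise sweep puts K at bearing 203°, so K = C + 4.4·(cos 203°, sin 203°) = (-48.55, -6.119). Tangency of A1 to KF means the radius CK is perpendicular to KF, so KF runs along (−sin 203°, cos 203°); with |KF| = 25.2, F = (-38.70, -29.32). Then |WF| = |F − W| = 29.88.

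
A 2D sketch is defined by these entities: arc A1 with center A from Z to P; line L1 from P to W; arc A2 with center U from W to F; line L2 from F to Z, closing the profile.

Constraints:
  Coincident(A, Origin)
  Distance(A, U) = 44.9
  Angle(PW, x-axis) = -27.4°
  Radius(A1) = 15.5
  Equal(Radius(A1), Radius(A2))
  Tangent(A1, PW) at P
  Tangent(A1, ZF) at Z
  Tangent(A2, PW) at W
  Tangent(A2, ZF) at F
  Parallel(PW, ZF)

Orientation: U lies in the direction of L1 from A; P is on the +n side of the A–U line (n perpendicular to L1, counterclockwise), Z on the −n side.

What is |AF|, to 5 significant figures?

47.500

The slot axis is L1's direction at -27.4°, so u = (cos -27.4°, sin -27.4°) = (0.88782, -0.46020) and n = (−sin -27.4°, cos -27.4°) = (0.46020, 0.88782). A is at the origin and U lies 44.9 along u from A, so U = 44.9·u = (39.863, -20.663). Tangency of A1 to both parallel lines with radius 15.5 puts P and Z at A ± 15.5·n: P = (7.1331, 13.761), Z = (-7.1331, -13.761). Equal radii place W and F the same way about U: W = U + 15.5·n = (46.996, -6.9018), F = U − 15.5·n = (32.730, -34.424). Then |AF| = |F − A| = 47.500.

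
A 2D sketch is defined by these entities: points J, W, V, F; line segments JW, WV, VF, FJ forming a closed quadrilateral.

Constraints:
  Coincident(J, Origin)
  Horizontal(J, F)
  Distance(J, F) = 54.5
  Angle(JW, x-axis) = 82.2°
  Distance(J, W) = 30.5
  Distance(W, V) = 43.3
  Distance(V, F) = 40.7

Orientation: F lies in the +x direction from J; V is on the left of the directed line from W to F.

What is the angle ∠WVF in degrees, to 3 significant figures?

88.7°

Checks: |WV| = 43.30 ✓; |VF| = 40.70 ✓.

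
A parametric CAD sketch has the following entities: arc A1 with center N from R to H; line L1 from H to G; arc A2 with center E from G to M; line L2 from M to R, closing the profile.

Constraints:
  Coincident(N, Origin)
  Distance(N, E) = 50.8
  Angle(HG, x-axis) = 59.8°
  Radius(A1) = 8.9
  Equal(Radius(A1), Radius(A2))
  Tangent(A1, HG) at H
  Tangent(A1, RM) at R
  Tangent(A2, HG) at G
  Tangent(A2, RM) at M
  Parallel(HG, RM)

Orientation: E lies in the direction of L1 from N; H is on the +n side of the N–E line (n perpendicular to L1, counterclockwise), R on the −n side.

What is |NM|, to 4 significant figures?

51.57

Tangency of A1 to both parallel lines with radius 8.9 puts H and R at N ± 8.9·n: H = (-7.692, 4.477), R = (7.692, -4.477). Equal radii place G and M the same way about E: G = E + 8.9·n = (17.86, 48.38), M = E − 8.9·n = (33.25, 39.43). Then |NM| = |M − N| = 51.57.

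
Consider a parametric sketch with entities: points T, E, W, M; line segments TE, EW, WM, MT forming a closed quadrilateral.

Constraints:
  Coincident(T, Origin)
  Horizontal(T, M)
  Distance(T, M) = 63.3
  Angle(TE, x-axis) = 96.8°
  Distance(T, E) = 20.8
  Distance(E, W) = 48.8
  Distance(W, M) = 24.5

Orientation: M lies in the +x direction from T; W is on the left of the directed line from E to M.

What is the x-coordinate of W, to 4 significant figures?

46.24

T is at the origin; TM is horizontal with |TM| = 63.3 and M in +x, so M = (63.3, 0). TE runs at 96.8° with |TE| = 20.8, so E = (-2.463, 20.65). W is determined by |EW| = 48.8 and |WM| = 24.5 together: it lies at the intersection of circle(E, 48.8) and circle(M, 24.5). With |EM| = 68.93, the foot of the radical line on EM is 47.39 from E and the perpendicular offset is √(48.8² − 47.39²) = 11.67. Taking the left-of-EM solution: W = (46.24, 17.58).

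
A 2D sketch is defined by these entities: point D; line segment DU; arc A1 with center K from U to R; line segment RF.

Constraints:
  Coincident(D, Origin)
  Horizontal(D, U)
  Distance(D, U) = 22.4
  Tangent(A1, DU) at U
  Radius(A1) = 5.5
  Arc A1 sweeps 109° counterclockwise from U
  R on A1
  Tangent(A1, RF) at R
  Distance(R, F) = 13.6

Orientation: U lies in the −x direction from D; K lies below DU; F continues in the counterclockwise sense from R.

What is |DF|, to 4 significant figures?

30.71

D is at the origin; DU is horizontal with |DU| = 22.4 and U on the −x side, so U = (-22.40, 0.000). Tangency of A1 to DU means the radius KU is perpendicular to DU, so K = U + (0, -5.5) = (-22.40, -5.500). On A1, U sits at bearing 90° from K; a 109° counterclockwise sweep puts R at bearing 199°, so R = K + 5.5·(cos 199°, sin 199°) = (-27.60, -7.291). Since A1 is tangent to RF there, KR ⟂ RF, so RF runs along (−sin 199°, cos 199°); with |RF| = 13.6, F = (-23.17, -20.15). Then |DF| = |F − D| = 30.71.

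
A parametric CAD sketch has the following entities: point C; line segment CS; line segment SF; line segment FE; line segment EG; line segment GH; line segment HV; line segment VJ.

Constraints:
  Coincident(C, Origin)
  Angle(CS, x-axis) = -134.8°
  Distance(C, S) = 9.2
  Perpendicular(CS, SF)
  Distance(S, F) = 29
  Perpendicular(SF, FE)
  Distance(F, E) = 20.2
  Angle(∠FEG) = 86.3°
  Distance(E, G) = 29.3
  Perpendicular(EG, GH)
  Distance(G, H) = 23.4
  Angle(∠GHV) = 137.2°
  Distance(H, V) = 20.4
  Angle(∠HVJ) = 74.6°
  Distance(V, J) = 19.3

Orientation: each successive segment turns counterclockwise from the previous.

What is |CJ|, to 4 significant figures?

27.56

C is at the origin; CS runs at -134.8° with length 9.2, so S = (-6.483, -6.528). CS is perpendicular to SF, so SF runs at -44.80°; with |SF| = 29.0, F = (14.09, -26.96). SF ⟂ FE, so FE runs at 45.20°; with |FE| = 20.2, E = (28.33, -12.63). ∠FEG = 86.3° gives EG at 138.9° from the x-axis; with |EG| = 29.3, G = (6.249, 6.632). EG ⟂ GH, so GH runs at -131.1°; with |GH| = 23.4, H = (-9.133, -11.00). ∠GHV = 137.2° gives HV at -88.30° from the x-axis; with |HV| = 20.4, V = (-8.528, -31.39). ∠HVJ = 74.6° gives VJ at 17.10° from the x-axis; with |VJ| = 19.3, J = (9.919, -25.72). Then |CJ| = |J − C| = 27.56.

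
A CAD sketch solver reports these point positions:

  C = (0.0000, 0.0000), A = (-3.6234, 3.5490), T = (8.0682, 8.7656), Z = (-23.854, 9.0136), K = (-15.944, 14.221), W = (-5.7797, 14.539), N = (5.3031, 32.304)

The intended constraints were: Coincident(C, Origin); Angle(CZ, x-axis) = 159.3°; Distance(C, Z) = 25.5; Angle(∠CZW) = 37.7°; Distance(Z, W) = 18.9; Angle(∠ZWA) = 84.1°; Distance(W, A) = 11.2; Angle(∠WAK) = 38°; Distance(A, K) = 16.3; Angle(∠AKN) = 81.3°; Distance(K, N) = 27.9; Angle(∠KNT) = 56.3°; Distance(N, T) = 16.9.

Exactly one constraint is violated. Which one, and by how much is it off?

Distance(N, T) = 16.9 — off by 6.80.

C = (0.00, 0.00) ✓; CZ at 159.3° ✓; |CZ| = 25.50 ✓; ∠CZW = 37.70° ✓; |ZW| = 18.90 ✓; ∠ZWA = 84.10° ✓; |WA| = 11.20 ✓; ∠WAK = 38.00° ✓; |AK| = 16.30 ✓; ∠AKN = 81.30° ✓; |KN| = 27.90 ✓; ∠KNT = 56.30° ✓; |NT| = 23.70 ✗.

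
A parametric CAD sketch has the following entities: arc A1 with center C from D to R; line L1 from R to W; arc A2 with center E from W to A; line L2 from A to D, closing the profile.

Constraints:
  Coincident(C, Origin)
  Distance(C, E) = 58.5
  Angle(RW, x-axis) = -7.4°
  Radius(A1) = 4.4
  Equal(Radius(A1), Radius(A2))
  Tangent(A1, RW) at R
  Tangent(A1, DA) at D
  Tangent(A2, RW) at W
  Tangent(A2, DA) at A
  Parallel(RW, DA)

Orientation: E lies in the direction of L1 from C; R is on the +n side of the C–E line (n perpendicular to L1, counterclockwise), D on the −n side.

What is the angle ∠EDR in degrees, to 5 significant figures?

85.699°

The slot axis is L1's direction at -7.4°, so u = (cos -7.4°, sin -7.4°) = (0.99167, -0.12880) and n = (−sin -7.4°, cos -7.4°) = (0.12880, 0.99167). C is at the origin and E lies 58.5 along u from C, so E = 58.5·u = (58.013, -7.5345). Tangency of A1 to both parallel lines with radius 4.4 puts R and D at C ± 4.4·n: R = (0.56670, 4.3634), D = (-0.56670, -4.3634). Then cos ∠EDR = DE·DR / (|DE||DR|), giving 85.699°.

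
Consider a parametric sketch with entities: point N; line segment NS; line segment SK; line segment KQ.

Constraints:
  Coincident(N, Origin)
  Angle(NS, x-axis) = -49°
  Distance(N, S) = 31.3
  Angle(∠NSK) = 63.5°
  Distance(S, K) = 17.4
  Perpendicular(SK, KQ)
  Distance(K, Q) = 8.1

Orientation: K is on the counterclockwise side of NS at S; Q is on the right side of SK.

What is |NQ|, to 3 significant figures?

36.3

N is at the origin; NS runs at -49.0° with length 31.3, so S = 31.3·(cos -49.0°, sin -49.0°) = (20.5, -23.6). ∠NSK = 63.5°, so SK runs at -49.0° + (180° − 63.5°) = 67.5° from the x-axis; with |SK| = 17.4, K = S + 17.4·(cos 67.5°, sin 67.5°) = (27.2, -7.55). The perpendicularity gives KQ at right angles to SK; with |KQ| = 8.1 on the right of SK, Q = K + 8.1·(0.924, -0.383) = (34.7, -10.6). Then |NQ| = |Q − N| = 36.3.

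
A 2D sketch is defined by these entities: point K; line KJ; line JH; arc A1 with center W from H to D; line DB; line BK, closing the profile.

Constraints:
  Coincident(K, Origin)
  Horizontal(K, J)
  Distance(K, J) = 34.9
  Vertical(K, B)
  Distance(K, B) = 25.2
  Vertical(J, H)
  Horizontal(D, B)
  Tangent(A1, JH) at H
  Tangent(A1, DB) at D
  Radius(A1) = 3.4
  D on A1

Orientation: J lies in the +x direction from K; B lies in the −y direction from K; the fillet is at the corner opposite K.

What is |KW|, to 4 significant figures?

38.31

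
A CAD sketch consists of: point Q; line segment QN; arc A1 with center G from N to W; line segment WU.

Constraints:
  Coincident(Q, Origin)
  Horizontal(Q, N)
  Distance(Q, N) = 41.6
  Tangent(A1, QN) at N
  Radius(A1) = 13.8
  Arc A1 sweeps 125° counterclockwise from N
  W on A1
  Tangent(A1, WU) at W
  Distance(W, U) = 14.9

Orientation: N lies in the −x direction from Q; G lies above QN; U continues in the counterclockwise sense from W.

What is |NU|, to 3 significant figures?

34.0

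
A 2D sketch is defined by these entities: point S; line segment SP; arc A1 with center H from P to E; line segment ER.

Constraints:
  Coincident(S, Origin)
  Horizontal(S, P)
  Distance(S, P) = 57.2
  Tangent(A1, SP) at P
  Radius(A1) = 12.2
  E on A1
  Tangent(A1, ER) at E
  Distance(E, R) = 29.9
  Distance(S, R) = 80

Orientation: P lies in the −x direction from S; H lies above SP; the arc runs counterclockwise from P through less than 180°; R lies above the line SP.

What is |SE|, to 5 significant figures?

52.071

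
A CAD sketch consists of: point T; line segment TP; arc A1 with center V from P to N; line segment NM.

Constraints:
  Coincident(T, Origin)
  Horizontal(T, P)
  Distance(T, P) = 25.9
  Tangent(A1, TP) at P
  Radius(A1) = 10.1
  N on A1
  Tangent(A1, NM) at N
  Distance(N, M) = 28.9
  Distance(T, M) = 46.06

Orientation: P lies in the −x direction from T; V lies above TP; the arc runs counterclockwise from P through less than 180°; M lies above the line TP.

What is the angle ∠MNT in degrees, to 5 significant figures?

139.22°

T is at the origin; T and P share the same y with |TP| = 25.9 and P on the −x side, so P = (-25.900, 0.0000). A1 meets TP tangentially, so VP is at right angles to TP, so V = P + (0, 10.1) = (-25.900, 10.100). Since VN ⟂ NM (tangency), |VM| = √(10.1² + 28.9²) = 30.614 regardless of where N sits on A1. So M lies on both circle(T, 46.06) and circle(V, 30.614); the above-TP intersection is M = (-22.003, 40.465). N is the foot of the tangent from M: N = (-16.019, 12.191).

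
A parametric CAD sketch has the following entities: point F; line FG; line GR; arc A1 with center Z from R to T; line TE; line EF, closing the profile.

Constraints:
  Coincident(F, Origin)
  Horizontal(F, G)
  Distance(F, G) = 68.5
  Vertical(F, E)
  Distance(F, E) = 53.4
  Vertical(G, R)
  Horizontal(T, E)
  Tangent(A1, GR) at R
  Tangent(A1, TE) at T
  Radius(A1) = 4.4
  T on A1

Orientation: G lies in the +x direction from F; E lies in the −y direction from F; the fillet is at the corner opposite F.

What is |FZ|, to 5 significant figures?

80.683

F and E share the same x with |FE| = 53.4 and E on the −y side, so E = (0.0000, -53.400). The virtual corner opposite F is at (68.500, -53.400). Since A1 is tangent to GR there, ZR ⟂ GR and tangency of A1 to TE means the radius ZT is perpendicular to TE, with radius 4.4, so the center Z sits 4.4 in from both sides at Z = (64.100, -49.000). Then |FZ| = |Z − F| = 80.683.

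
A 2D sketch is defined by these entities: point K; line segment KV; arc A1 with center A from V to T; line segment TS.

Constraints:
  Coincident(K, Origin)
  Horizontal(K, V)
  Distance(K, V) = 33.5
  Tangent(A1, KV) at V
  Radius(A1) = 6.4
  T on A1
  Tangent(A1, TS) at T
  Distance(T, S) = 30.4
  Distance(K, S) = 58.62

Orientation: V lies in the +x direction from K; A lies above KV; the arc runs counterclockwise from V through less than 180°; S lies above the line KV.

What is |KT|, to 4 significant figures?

39.95

K is at the origin; K and V share the same y with |KV| = 33.5 and V on the +x side, so V = (33.50, 0.000). The tangent condition forces AV to be normal to KV, so A = V + (0, 6.4) = (33.50, 6.400). Since AT ⟂ TS (tangency), |AS| = √(6.4² + 30.4²) = 31.07 regardless of where T sits on A1. So S lies on both circle(K, 58.62) and circle(A, 31.07); the above-KV intersection is S = (47.75, 34.01). T is the foot of the tangent from S: T = (39.67, 4.699).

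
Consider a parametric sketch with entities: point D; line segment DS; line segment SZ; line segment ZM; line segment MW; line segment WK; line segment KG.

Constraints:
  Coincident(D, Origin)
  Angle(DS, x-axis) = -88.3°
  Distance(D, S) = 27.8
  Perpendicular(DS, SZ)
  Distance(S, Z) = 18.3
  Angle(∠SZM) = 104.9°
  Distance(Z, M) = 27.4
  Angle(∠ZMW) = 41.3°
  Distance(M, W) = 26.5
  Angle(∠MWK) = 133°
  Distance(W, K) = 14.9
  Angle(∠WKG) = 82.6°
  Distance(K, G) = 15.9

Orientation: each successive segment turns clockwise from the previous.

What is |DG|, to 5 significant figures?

35.514

D is at the origin; DS runs at -88.3° with length 27.8, so S = (0.82472, -27.788). DS ⟂ SZ, so SZ runs at -178.30°; with |SZ| = 18.3, Z = (-17.467, -28.331). ∠SZM = 104.9° gives ZM at 106.60° from the x-axis; with |ZM| = 27.4, M = (-25.295, -2.0726). ∠ZMW = 41.3° gives MW at -32.100° from the x-axis; with |MW| = 26.5, W = (-2.8464, -16.155). ∠MWK = 133.0° gives WK at -79.100° from the x-axis; with |WK| = 14.9, K = (-0.028832, -30.786). ∠WKG = 82.6° gives KG at -176.50° from the x-axis; with |KG| = 15.9, G = (-15.899, -31.757). Then |DG| = |G − D| = 35.514.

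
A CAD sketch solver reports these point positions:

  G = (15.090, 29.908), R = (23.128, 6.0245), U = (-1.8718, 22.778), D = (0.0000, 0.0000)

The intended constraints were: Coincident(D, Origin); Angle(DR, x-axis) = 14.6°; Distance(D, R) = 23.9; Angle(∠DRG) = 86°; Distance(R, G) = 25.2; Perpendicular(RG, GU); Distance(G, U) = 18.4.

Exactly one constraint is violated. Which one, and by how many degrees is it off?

Perpendicular(RG, GU) — off by 4.20°.

D = (0.00, 0.00) ✓; DR at 14.60° ✓; |DR| = 23.90 ✓; ∠DRG = 86.00° ✓; |RG| = 25.20 ✓; ∠(RG, GU) = 94.20° ✗; |GU| = 18.40 ✓.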